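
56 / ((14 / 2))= 8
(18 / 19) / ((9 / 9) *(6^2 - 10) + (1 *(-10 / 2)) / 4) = 8 / 209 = 0.04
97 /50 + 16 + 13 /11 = 10517 /550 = 19.12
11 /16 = 0.69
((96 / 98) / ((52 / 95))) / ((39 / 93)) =35340 / 8281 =4.27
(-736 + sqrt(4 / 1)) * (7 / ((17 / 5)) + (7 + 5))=-175426 / 17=-10319.18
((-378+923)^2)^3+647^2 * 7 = 26204689234820888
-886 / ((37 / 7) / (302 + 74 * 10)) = -6462484 / 37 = -174661.73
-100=-100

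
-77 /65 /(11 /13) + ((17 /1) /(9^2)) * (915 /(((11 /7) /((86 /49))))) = 2214997 /10395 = 213.08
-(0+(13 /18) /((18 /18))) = -13 /18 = -0.72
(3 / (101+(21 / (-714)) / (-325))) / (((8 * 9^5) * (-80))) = -1105 / 1405902837312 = -0.00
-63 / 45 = -7 / 5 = -1.40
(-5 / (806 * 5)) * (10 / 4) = -5 / 1612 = -0.00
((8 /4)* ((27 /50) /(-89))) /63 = -3 /15575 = -0.00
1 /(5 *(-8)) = -1 /40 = -0.02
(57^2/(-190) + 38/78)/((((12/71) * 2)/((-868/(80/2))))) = 99821953/93600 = 1066.47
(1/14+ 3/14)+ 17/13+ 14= 1419/91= 15.59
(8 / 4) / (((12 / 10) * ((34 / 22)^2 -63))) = -605 / 22002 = -0.03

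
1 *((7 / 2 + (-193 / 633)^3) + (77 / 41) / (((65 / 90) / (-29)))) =-19450648888771 / 270376122042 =-71.94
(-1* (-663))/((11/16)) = 10608/11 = 964.36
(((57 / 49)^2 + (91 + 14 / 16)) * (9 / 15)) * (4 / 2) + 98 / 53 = 289431553 / 2545060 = 113.72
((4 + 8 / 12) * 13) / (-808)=-91 / 1212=-0.08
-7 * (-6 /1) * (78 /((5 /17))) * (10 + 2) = 668304 /5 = 133660.80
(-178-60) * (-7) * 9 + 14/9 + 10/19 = 2564330/171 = 14996.08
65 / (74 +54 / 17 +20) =1105 / 1652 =0.67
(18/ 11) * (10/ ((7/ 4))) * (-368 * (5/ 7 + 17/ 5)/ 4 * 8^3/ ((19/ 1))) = -976748544/ 10241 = -95376.29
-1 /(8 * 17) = -1 /136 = -0.01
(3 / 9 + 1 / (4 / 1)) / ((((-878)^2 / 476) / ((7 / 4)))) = 5831 / 9250608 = 0.00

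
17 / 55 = 0.31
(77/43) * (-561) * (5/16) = -215985/688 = -313.93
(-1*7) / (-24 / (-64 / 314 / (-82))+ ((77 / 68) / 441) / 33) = 89964 / 124092485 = 0.00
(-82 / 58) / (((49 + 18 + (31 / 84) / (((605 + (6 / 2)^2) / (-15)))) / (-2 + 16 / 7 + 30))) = -21347552 / 33399561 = -0.64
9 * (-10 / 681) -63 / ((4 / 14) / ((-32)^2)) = -51254814 / 227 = -225792.13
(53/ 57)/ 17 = 53/ 969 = 0.05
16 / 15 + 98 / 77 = 2.34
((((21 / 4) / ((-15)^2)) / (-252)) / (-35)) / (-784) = -1 / 296352000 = -0.00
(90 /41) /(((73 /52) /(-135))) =-631800 /2993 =-211.09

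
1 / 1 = 1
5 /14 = 0.36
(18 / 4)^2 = 81 / 4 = 20.25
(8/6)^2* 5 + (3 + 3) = 14.89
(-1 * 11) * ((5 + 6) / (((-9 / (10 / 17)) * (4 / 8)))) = 2420 / 153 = 15.82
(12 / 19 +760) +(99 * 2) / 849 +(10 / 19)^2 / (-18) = 699575920 / 919467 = 760.85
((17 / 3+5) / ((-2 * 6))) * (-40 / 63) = 320 / 567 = 0.56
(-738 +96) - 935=-1577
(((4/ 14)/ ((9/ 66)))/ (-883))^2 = 1936/ 343842849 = 0.00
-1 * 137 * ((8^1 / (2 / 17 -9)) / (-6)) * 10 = -93160 / 453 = -205.65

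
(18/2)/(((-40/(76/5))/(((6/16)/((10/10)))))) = -513/400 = -1.28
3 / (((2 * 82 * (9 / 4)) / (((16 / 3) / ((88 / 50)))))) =100 / 4059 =0.02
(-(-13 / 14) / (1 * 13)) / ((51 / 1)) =1 / 714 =0.00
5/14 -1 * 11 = -149/14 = -10.64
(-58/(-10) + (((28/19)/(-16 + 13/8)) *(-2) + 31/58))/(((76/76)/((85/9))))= 4696267/76038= 61.76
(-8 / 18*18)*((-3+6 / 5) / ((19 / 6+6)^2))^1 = 2592 / 15125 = 0.17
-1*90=-90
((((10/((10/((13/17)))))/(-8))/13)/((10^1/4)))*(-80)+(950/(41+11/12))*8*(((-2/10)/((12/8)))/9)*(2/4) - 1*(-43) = 3223985/76959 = 41.89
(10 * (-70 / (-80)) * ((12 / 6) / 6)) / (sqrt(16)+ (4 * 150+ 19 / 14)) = 49 / 10170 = 0.00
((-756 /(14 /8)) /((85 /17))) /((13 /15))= -1296 /13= -99.69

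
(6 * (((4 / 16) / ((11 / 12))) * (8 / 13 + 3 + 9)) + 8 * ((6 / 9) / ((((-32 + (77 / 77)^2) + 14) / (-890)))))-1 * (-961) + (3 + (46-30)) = 9334012 / 7293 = 1279.86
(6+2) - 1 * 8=0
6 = 6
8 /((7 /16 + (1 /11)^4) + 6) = 1874048 /1508039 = 1.24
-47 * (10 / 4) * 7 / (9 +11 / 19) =-4465 / 52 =-85.87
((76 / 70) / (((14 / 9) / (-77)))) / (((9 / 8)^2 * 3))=-13376 / 945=-14.15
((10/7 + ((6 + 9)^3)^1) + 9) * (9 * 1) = 213282/7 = 30468.86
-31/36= -0.86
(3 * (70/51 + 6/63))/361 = 524/42959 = 0.01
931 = 931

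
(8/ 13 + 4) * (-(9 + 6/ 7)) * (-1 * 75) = 3412.09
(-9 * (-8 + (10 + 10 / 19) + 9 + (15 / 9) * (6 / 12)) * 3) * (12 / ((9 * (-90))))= 1409 / 285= 4.94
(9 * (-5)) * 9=-405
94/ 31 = 3.03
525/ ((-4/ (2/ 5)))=-105/ 2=-52.50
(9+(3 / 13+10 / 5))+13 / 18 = 2797 / 234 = 11.95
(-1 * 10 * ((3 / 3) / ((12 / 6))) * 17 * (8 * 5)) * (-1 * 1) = 3400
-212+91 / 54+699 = 26389 / 54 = 488.69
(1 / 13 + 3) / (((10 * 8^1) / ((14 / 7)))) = 1 / 13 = 0.08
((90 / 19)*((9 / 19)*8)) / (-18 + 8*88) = 3240 / 123823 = 0.03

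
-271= -271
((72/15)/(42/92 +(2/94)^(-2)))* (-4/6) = -736/508175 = -0.00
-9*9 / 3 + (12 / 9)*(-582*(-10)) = 7733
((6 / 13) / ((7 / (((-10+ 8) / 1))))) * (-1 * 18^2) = 3888 / 91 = 42.73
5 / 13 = 0.38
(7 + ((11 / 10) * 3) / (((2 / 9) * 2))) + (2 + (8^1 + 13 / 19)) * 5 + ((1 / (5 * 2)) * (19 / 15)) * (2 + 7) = 262147 / 3800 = 68.99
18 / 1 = 18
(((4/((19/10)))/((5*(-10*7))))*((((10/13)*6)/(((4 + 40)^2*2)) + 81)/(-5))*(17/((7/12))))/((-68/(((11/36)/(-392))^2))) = -48539/1912932403200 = -0.00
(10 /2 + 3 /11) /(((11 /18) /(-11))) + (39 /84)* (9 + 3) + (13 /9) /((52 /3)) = -89.25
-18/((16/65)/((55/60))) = -67.03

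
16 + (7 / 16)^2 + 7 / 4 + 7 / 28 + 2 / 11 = 18.37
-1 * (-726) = 726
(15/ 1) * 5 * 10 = 750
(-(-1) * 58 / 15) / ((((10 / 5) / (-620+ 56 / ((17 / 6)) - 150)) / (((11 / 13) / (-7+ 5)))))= 2034263 / 3315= 613.65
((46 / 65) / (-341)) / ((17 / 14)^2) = -9016 / 6405685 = -0.00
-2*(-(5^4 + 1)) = 1252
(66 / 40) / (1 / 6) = 99 / 10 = 9.90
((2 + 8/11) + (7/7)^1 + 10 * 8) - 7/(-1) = 998/11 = 90.73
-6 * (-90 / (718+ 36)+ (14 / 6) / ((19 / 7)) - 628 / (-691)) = -48975040 / 4949633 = -9.89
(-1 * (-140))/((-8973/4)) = -560/8973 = -0.06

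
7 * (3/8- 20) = -1099/8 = -137.38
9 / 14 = 0.64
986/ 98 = 493/ 49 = 10.06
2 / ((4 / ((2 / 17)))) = 1 / 17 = 0.06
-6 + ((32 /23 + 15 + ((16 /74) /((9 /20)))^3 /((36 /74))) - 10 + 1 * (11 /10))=3551869087 /2065862070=1.72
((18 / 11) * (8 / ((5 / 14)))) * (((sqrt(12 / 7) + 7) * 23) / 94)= 6624 * sqrt(21) / 2585 + 162288 / 2585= 74.52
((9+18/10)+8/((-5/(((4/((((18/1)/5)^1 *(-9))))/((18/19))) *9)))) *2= 10268/405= 25.35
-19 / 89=-0.21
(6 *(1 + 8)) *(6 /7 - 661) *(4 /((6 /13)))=-2162628 /7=-308946.86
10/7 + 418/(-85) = -2076/595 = -3.49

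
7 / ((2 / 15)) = 105 / 2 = 52.50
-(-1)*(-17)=-17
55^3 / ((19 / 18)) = 2994750 / 19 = 157618.42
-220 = -220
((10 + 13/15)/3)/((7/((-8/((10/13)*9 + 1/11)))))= -186472/315945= -0.59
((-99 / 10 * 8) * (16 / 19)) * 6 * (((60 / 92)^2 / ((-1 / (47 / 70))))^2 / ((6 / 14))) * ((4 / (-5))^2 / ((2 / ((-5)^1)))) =4534776576 / 37218853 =121.84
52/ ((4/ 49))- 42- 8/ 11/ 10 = 32721/ 55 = 594.93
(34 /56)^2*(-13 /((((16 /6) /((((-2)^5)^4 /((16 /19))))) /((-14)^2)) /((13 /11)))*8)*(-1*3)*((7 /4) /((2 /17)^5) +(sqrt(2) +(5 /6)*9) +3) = 136836071424*sqrt(2) /11 +10626542849430144 /11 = 966066942259833.97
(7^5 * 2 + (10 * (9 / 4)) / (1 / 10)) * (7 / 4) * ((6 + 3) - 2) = 1658111 / 4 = 414527.75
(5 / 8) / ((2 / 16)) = 5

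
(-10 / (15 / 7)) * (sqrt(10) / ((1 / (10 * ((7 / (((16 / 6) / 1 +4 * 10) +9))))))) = -196 * sqrt(10) / 31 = -19.99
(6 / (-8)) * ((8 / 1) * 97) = -582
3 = 3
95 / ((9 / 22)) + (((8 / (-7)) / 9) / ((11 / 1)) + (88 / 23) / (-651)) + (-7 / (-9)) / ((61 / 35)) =2337418049 / 10046883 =232.65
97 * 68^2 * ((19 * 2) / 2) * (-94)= -801071008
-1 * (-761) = 761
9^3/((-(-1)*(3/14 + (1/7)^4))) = 3500658/1031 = 3395.40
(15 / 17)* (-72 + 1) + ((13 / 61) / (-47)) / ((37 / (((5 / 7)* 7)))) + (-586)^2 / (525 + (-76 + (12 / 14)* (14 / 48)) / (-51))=38065105985064 / 64561482743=589.59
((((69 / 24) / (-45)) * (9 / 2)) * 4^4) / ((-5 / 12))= 4416 / 25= 176.64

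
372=372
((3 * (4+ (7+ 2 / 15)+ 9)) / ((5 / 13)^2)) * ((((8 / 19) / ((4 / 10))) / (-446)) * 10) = -204152 / 21185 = -9.64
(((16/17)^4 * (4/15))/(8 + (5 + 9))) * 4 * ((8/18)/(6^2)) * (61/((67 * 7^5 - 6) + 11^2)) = 3997696/157139010661545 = 0.00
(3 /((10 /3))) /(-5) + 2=91 /50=1.82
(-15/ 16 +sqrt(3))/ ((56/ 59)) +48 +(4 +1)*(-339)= -1476597/ 896 +59*sqrt(3)/ 56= -1646.16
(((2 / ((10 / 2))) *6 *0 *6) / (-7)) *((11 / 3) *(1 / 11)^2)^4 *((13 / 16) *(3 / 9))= 0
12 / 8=3 / 2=1.50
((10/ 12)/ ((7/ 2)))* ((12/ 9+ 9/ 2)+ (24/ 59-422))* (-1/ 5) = 147179/ 7434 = 19.80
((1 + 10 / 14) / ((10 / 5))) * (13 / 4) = 39 / 14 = 2.79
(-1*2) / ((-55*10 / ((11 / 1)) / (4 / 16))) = 1 / 100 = 0.01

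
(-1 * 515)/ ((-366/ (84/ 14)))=515/ 61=8.44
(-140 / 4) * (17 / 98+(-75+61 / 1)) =6775 / 14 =483.93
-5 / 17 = -0.29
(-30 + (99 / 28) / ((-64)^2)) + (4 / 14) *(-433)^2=6140199011 / 114688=53538.29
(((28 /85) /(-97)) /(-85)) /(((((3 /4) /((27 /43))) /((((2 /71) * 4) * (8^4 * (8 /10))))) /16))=2113929216 /10698093625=0.20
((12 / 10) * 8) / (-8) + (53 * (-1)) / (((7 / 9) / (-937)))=2234703 / 35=63848.66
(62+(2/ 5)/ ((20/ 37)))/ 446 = 3137/ 22300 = 0.14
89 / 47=1.89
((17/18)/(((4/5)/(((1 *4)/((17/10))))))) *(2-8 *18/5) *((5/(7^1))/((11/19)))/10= -6365/693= -9.18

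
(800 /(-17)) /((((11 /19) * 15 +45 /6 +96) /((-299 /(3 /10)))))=90896000 /217413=418.08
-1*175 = -175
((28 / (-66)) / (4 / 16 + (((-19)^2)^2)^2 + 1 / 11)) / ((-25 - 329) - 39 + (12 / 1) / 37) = 2072 / 32571552740448753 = 0.00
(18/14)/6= 3/14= 0.21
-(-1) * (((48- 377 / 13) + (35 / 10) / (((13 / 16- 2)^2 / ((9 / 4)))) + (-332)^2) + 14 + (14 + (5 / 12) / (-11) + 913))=5298404275 / 47652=111189.55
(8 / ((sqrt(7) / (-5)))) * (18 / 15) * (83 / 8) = -498 * sqrt(7) / 7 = -188.23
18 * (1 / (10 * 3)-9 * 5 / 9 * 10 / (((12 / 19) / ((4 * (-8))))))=228003 / 5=45600.60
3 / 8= 0.38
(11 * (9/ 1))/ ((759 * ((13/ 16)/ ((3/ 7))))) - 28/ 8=-14363/ 4186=-3.43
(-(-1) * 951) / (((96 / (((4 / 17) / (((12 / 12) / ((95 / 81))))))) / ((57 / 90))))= 114437 / 66096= 1.73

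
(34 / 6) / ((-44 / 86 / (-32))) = 11696 / 33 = 354.42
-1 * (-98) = 98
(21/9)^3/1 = 343/27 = 12.70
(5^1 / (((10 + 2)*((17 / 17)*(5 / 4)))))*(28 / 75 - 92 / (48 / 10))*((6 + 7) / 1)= -36647 / 450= -81.44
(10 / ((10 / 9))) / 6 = 3 / 2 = 1.50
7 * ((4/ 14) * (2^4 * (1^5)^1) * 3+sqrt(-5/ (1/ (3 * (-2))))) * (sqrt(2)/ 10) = sqrt(2) * (7 * sqrt(30)+96)/ 10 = 19.00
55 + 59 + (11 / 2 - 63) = 113 / 2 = 56.50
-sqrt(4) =-2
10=10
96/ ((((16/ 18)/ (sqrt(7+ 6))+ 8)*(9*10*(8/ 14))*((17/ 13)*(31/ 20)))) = 31941/ 277202- 273*sqrt(13)/ 277202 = 0.11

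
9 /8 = 1.12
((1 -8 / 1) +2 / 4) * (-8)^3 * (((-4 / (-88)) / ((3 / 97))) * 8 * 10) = 12912640 / 33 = 391292.12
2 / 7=0.29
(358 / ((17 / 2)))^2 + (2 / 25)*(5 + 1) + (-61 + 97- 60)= 12646468 / 7225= 1750.38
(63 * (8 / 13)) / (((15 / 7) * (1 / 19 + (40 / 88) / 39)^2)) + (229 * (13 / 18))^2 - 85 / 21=6174297050561 / 194605740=31727.21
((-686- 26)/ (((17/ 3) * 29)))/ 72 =-89/ 1479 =-0.06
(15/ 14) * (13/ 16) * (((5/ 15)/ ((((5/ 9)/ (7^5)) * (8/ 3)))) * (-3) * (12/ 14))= -1083537/ 128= -8465.13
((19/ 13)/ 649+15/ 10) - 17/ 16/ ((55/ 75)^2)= -0.47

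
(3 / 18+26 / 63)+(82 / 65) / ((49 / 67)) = 132107 / 57330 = 2.30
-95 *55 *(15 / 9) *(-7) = 182875 / 3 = 60958.33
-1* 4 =-4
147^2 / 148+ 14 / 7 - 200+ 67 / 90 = -341317 / 6660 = -51.25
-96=-96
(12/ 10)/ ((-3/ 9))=-18/ 5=-3.60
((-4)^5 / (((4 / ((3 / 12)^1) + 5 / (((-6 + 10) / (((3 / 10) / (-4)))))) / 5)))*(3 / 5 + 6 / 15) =-163840 / 509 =-321.89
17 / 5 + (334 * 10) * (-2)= -33383 / 5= -6676.60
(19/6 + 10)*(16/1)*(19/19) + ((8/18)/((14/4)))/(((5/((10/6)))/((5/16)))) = 79637/378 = 210.68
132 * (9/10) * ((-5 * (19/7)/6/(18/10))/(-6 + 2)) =1045/28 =37.32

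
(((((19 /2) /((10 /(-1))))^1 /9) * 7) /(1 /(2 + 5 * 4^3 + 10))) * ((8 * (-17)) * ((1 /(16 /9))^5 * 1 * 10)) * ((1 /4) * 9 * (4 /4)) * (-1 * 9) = -99731812383 /262144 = -380446.67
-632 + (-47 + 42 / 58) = -19670 / 29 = -678.28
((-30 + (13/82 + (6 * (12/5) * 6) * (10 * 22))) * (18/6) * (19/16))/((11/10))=61463.35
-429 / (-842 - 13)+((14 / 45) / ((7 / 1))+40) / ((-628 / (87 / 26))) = 223667 / 775580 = 0.29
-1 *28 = -28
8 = 8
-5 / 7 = -0.71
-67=-67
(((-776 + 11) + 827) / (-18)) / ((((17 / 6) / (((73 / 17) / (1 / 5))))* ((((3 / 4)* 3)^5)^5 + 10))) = -25479114891848581120 / 622417565090388386789355963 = -0.00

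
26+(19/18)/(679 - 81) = 26.00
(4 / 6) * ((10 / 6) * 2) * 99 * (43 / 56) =2365 / 14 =168.93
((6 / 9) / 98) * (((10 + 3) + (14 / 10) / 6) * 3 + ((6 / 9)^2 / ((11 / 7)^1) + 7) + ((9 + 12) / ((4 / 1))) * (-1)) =82631 / 291060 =0.28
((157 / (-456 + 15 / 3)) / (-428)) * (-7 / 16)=-1099 / 3088448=-0.00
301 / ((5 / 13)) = 3913 / 5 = 782.60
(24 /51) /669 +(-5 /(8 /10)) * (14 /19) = -1989971 /432174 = -4.60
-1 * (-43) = 43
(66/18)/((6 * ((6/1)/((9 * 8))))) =7.33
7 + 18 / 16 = 65 / 8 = 8.12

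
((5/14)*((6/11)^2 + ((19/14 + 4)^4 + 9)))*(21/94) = 58076004375/873887168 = 66.46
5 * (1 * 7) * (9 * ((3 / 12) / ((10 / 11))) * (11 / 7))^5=1531578985264449 / 49172480000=31147.08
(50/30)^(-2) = 9/25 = 0.36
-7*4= -28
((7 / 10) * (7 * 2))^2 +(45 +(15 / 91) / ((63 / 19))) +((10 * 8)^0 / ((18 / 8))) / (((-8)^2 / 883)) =337608703 / 2293200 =147.22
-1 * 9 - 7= -16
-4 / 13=-0.31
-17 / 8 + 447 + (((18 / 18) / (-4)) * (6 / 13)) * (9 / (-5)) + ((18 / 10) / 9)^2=1157319 / 2600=445.12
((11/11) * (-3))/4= -3/4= -0.75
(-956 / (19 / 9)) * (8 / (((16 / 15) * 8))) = -32265 / 76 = -424.54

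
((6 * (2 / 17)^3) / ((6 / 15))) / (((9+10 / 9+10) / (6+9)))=16200 / 889253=0.02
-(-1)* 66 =66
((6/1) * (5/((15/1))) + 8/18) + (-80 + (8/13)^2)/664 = 293456/126243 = 2.32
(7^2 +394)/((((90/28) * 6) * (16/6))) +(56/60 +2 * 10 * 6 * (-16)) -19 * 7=-735643/360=-2043.45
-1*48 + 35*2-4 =18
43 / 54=0.80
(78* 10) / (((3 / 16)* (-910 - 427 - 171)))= -80 / 29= -2.76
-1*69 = -69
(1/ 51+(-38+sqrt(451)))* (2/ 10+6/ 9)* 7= -176267/ 765+91* sqrt(451)/ 15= -101.58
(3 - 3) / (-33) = 0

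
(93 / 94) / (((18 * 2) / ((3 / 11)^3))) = 279 / 500456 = 0.00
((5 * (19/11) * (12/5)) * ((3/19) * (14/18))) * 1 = 2.55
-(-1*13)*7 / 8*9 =819 / 8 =102.38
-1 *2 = -2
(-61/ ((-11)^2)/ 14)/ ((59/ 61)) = -0.04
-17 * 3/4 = -12.75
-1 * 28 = -28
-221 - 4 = -225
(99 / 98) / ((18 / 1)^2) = 0.00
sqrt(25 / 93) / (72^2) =5 * sqrt(93) / 482112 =0.00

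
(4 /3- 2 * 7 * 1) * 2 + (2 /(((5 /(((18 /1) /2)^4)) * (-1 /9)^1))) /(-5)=352394 /75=4698.59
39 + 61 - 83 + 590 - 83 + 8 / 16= 1049 / 2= 524.50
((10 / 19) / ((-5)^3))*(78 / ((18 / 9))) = -78 / 475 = -0.16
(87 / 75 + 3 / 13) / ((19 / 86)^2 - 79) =-3342992 / 189774975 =-0.02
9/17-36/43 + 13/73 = -0.13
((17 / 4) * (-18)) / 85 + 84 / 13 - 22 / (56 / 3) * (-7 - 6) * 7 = 29331 / 260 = 112.81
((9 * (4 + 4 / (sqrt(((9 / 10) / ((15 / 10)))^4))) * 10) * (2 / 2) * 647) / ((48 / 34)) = 1869830 / 3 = 623276.67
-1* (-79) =79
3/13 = 0.23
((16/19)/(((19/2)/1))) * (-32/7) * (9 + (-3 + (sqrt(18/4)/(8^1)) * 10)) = -6144/2527 - 1920 * sqrt(2)/2527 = -3.51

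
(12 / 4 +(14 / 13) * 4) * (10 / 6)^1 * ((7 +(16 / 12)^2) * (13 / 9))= 37525 / 243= 154.42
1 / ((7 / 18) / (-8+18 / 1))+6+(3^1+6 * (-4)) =10.71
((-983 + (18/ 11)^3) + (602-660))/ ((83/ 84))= -115898076/ 110473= -1049.11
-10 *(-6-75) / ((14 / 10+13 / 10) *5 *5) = 12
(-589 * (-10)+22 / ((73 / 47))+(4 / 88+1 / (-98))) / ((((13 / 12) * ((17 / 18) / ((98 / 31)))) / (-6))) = -19424326176 / 177463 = -109455.64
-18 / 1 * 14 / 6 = -42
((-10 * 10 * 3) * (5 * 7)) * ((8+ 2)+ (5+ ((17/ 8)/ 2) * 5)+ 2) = -937125/ 4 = -234281.25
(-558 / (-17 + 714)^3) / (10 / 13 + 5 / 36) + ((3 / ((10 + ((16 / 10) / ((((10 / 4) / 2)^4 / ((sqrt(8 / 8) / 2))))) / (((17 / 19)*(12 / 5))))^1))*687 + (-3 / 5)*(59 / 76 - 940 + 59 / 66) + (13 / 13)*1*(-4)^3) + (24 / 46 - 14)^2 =9099834596166038769134263 / 10297849007802272440700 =883.66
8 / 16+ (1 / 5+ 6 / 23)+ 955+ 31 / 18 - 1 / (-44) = 43613923 / 45540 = 957.71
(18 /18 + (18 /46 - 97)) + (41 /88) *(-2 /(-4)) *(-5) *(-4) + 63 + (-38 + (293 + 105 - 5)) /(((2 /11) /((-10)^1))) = -19787585 /1012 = -19552.95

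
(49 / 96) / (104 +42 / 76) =931 / 190704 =0.00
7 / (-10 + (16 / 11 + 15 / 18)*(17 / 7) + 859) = 3234 / 394805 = 0.01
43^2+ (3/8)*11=14825/8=1853.12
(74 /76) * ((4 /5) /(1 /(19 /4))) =37 /10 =3.70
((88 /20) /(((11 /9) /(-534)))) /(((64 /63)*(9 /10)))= -16821 /8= -2102.62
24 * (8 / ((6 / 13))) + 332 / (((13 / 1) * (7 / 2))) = 38520 / 91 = 423.30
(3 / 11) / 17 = 3 / 187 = 0.02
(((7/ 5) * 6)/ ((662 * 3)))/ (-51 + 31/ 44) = -0.00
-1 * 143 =-143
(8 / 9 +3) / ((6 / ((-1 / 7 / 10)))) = -1 / 108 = -0.01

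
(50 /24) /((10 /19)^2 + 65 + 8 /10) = 45125 /1431228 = 0.03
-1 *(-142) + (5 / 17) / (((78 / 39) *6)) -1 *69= 14897 / 204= 73.02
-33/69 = -11/23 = -0.48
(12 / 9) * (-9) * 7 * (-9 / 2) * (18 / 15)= 2268 / 5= 453.60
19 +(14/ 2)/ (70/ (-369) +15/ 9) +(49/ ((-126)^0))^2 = 1321483/ 545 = 2424.74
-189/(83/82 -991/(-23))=-356454/83171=-4.29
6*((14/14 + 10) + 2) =78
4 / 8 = 0.50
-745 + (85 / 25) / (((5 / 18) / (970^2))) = 11515871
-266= -266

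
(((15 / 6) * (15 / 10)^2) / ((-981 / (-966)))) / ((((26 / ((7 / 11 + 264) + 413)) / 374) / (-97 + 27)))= -5355419475 / 1417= -3779406.83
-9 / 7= -1.29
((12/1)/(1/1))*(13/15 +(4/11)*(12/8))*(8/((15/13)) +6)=180808/825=219.16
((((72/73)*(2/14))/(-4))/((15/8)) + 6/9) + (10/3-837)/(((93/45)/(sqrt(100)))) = -958354304/237615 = -4033.22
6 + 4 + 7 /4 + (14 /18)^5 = 2842531 /236196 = 12.03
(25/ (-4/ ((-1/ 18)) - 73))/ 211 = -25/ 211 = -0.12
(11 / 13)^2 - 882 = -148937 / 169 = -881.28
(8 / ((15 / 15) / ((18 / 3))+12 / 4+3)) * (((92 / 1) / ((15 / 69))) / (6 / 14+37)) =14.67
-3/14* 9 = -27/14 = -1.93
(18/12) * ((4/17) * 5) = 30/17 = 1.76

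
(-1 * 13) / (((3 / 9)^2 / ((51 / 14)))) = -5967 / 14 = -426.21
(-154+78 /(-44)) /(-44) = 3427 /968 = 3.54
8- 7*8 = -48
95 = 95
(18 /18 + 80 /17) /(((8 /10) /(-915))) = -443775 /68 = -6526.10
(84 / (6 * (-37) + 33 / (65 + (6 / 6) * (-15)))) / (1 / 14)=-2800 / 527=-5.31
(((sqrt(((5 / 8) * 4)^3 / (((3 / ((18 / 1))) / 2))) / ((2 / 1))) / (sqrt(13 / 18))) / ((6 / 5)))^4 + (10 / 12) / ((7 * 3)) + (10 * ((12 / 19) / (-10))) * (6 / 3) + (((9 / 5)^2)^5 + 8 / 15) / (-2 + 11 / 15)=176801256541491329 / 101146500000000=1747.97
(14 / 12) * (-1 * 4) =-4.67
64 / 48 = 4 / 3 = 1.33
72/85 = 0.85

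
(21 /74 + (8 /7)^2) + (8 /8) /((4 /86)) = 41862 /1813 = 23.09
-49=-49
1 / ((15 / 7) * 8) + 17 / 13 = 1.37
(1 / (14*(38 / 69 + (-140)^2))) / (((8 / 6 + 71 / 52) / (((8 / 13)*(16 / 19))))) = 26496 / 37863530467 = 0.00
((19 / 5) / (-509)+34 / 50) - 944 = -12003842 / 12725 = -943.33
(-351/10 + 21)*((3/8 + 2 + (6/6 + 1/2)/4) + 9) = -6627/40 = -165.68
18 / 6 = 3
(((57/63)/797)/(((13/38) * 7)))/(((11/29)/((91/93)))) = 20938/17121951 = 0.00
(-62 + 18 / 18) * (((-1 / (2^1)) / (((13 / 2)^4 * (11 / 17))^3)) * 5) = 3068856320 / 31009751298022211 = 0.00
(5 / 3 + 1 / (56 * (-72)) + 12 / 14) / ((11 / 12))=925 / 336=2.75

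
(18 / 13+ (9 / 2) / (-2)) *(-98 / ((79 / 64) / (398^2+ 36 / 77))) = 122947211520 / 11297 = 10883173.54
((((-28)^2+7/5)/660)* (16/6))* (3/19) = 0.50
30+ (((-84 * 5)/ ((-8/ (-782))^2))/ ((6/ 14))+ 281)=-37454601/ 4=-9363650.25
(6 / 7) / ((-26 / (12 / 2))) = -18 / 91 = -0.20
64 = 64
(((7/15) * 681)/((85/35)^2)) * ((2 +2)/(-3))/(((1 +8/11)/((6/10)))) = -3425884/137275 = -24.96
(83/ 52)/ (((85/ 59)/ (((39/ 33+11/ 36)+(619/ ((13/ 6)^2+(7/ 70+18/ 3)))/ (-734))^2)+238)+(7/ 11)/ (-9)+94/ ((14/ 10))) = 0.01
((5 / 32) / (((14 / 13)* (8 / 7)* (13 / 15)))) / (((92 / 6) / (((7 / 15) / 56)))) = 15 / 188416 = 0.00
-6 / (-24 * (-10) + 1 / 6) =-36 / 1441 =-0.02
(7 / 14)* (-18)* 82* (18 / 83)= -13284 / 83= -160.05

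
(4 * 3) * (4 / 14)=24 / 7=3.43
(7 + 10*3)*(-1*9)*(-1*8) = 2664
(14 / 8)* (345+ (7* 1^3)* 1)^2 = 216832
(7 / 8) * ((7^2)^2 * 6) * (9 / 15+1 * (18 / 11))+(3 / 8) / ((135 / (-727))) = 111624097 / 3960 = 28187.90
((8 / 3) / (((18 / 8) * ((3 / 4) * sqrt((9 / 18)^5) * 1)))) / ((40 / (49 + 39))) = 19.67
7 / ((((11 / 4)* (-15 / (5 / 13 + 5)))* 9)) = -392 / 3861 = -0.10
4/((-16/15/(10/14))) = -75/28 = -2.68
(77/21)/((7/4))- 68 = -1384/21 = -65.90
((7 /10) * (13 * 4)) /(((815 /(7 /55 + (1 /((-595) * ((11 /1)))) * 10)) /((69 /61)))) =1476462 /232417625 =0.01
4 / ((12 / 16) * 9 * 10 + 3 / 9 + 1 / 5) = 120 / 2041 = 0.06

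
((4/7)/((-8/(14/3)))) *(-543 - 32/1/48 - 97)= 1922/9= 213.56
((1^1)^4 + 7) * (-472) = -3776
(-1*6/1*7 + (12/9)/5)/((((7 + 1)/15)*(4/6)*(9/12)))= -313/2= -156.50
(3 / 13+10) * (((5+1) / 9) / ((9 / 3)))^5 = 4256 / 767637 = 0.01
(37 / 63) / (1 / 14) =74 / 9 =8.22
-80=-80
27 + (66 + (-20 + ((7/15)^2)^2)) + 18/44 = 81812197/1113750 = 73.46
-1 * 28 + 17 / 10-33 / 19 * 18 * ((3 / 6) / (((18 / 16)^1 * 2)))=-33.25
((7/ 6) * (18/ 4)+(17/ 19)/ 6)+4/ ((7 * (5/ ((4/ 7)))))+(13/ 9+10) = 2833589/ 167580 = 16.91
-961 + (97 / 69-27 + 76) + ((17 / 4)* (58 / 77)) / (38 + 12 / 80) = -3691043911 / 4053819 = -910.51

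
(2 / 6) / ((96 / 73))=73 / 288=0.25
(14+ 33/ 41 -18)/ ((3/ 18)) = -786/ 41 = -19.17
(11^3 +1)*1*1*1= 1332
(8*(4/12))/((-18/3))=-4/9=-0.44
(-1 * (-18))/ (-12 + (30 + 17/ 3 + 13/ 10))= 540/ 749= 0.72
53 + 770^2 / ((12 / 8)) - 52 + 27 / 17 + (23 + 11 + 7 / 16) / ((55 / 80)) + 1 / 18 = 395319.40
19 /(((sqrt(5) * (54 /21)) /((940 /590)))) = 6251 * sqrt(5) /2655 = 5.26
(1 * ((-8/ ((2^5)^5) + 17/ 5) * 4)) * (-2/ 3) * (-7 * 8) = 166374047/ 327680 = 507.73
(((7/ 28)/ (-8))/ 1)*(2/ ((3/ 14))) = -7/ 24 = -0.29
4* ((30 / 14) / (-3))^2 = 100 / 49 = 2.04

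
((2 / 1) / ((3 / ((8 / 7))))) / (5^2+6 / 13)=208 / 6951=0.03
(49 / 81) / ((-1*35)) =-7 / 405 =-0.02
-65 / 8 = -8.12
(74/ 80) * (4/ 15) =0.25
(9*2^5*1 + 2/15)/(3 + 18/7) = 30254/585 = 51.72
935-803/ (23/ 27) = -176/ 23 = -7.65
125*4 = 500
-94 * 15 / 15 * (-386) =36284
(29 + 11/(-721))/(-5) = -20898/3605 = -5.80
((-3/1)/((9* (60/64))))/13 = -16/585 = -0.03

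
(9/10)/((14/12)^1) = 27/35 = 0.77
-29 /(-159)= 29 /159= 0.18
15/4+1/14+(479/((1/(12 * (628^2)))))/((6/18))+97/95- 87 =6800757613.84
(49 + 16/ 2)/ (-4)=-57/ 4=-14.25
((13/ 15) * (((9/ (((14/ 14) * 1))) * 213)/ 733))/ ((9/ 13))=11999/ 3665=3.27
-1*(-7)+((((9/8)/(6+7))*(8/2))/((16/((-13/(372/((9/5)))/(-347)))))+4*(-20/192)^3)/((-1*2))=7.00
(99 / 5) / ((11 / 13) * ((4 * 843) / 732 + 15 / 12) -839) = -104676 / 4409315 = -0.02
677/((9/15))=1128.33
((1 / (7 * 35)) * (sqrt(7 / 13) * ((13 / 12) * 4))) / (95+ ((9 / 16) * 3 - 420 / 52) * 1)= 208 * sqrt(91) / 13546785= 0.00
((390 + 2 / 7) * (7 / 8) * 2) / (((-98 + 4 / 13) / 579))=-5140941 / 1270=-4047.99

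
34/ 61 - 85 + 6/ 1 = -4785/ 61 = -78.44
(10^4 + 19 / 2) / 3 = 6673 / 2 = 3336.50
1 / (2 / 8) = 4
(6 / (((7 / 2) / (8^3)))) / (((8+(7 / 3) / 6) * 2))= 55296 / 1057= 52.31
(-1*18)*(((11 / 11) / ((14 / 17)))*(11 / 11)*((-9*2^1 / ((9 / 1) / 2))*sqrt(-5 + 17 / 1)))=1224*sqrt(3) / 7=302.86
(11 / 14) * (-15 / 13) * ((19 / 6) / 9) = -1045 / 3276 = -0.32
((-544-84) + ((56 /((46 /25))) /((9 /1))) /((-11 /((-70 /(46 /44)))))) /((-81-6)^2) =-2891908 /36036009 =-0.08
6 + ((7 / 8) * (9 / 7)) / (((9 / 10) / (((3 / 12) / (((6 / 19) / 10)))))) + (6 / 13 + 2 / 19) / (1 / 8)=242221 / 11856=20.43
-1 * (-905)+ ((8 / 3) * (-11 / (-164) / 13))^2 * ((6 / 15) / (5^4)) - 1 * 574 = 2644691035343 / 7990003125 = 331.00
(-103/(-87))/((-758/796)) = -40994/32973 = -1.24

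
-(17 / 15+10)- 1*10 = -317 / 15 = -21.13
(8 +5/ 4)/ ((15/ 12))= 37/ 5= 7.40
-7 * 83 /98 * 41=-3403 /14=-243.07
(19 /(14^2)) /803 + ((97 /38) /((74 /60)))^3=484804352318113 /54681143962676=8.87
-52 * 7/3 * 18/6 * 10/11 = -3640/11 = -330.91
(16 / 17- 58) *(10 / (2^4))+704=45447 / 68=668.34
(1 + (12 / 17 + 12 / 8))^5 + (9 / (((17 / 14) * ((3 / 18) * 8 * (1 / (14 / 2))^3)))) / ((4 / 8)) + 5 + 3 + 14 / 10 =945373201393 / 227177120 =4161.39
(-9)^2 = 81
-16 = -16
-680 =-680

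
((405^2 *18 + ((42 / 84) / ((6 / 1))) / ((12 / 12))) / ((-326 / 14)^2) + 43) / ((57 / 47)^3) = 181664320517219 / 59044713804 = 3076.72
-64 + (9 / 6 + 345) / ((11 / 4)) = 62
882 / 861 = 42 / 41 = 1.02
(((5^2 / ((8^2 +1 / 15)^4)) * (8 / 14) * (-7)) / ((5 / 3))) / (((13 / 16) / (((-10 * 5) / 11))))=0.00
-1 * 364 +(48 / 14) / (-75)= -63708 / 175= -364.05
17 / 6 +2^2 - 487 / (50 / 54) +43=-71419 / 150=-476.13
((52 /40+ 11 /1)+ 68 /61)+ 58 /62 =271363 /18910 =14.35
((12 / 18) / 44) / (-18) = -1 / 1188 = -0.00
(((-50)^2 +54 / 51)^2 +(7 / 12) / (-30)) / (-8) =-650800914617 / 832320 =-781911.90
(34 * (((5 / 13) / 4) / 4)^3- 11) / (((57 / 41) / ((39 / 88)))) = -3.51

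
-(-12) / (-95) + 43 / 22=1.83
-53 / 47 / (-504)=53 / 23688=0.00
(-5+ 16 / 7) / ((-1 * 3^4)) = 19 / 567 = 0.03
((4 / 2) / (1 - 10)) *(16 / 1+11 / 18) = -299 / 81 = -3.69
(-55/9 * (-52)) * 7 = 20020/9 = 2224.44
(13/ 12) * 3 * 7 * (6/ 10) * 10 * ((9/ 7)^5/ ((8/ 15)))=34543665/ 38416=899.20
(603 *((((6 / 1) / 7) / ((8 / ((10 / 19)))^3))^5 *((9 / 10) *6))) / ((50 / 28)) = 0.00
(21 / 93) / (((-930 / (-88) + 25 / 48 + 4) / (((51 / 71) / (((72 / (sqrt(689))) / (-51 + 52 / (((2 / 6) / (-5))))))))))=-2175558 * sqrt(689) / 17535367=-3.26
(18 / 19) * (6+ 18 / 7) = 1080 / 133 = 8.12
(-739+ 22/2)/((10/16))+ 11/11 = -5819/5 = -1163.80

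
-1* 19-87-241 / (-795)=-84029 / 795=-105.70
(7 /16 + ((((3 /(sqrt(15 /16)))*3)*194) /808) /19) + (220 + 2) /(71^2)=291*sqrt(15) /9595 + 38839 /80656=0.60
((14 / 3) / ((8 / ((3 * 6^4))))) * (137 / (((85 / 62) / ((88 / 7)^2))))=21311921664 / 595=35818355.74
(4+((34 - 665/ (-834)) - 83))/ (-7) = 36865/ 5838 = 6.31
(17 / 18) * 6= 17 / 3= 5.67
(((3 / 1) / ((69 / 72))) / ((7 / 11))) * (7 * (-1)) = -792 / 23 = -34.43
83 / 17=4.88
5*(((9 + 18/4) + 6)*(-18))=-1755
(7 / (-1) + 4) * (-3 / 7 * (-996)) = -8964 / 7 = -1280.57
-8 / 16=-1 / 2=-0.50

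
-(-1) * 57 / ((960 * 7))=19 / 2240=0.01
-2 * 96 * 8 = -1536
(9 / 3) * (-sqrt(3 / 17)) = -3 * sqrt(51) / 17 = -1.26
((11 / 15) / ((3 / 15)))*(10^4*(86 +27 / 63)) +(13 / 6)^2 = 798601183 / 252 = 3169052.31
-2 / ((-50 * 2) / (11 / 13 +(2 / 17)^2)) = 3231 / 187850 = 0.02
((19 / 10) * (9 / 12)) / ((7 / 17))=969 / 280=3.46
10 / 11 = 0.91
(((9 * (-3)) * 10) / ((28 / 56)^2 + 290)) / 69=-40 / 2967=-0.01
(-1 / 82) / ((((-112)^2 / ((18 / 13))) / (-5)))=45 / 6685952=0.00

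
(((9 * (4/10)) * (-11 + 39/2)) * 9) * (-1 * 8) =-11016/5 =-2203.20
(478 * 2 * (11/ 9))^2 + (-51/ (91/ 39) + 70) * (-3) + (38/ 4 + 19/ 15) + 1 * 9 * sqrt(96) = 36 * sqrt(6) + 7740280057/ 5670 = 1365216.94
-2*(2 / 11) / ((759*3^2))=-4 / 75141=-0.00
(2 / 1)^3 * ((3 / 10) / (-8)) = -3 / 10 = -0.30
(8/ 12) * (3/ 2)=1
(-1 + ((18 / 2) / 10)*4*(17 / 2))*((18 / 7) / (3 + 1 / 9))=5994 / 245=24.47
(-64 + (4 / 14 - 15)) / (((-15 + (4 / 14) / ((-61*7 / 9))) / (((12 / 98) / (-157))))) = -67222 / 16431149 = -0.00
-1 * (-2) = 2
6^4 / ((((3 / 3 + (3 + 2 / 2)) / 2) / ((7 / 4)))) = 4536 / 5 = 907.20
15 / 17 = 0.88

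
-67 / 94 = -0.71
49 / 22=2.23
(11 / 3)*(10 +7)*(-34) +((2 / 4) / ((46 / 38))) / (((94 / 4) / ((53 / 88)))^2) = -1250775507919 / 590174112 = -2119.33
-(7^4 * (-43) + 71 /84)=8672341 /84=103242.15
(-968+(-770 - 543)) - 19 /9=-2283.11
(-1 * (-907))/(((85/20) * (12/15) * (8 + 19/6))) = 27210/1139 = 23.89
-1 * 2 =-2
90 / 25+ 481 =2423 / 5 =484.60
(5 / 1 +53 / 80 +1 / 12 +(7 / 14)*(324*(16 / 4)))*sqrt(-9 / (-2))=156899*sqrt(2) / 160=1386.80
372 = 372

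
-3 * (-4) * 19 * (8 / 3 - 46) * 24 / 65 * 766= -2794368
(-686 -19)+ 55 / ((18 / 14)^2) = -54410 / 81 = -671.73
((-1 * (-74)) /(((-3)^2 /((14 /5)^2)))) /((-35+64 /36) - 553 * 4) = -14504 /505175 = -0.03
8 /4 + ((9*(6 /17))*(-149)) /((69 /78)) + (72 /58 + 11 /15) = -90324221 /170085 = -531.05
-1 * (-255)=255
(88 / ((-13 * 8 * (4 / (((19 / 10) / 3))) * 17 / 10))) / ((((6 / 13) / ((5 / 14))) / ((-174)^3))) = 76459515 / 238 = 321258.47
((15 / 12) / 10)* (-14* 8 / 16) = -7 / 8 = -0.88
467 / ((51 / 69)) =10741 / 17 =631.82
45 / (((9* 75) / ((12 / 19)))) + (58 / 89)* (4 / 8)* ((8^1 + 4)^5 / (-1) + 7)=-685512519 / 8455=-81077.77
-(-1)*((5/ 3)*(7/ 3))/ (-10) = -7/ 18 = -0.39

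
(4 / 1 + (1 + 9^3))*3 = 2202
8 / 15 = 0.53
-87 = -87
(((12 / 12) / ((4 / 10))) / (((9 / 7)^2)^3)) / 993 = 588245 / 1055441826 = 0.00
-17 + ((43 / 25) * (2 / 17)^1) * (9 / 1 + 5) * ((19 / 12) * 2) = -10237 / 1275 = -8.03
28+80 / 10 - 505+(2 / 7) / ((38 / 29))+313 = -20719 / 133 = -155.78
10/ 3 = 3.33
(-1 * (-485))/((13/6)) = 2910/13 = 223.85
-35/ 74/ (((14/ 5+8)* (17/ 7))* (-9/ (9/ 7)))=175/ 67932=0.00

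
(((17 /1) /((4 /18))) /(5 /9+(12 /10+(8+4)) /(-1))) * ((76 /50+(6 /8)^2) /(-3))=382347 /91040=4.20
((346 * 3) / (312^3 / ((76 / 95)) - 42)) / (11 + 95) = 173 / 670699418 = 0.00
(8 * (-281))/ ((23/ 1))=-2248/ 23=-97.74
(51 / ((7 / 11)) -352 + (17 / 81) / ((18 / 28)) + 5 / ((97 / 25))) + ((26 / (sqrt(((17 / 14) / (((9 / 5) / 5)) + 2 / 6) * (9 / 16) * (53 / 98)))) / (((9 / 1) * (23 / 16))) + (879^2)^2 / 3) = 23296 * sqrt(173257) / 5123457 + 98498937899252995 / 494991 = 198991371358.65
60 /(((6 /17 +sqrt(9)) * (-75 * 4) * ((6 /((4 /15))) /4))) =-0.01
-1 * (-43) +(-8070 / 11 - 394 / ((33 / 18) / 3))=-14689 / 11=-1335.36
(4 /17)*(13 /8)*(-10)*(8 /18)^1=-260 /153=-1.70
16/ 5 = 3.20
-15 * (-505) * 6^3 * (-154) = -251974800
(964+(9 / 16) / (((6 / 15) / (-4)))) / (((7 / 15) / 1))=115005 / 56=2053.66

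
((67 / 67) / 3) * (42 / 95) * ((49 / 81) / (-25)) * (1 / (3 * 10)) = -343 / 2885625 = -0.00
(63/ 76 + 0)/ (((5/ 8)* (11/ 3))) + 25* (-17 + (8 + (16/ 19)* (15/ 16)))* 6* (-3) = 3861378/ 1045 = 3695.10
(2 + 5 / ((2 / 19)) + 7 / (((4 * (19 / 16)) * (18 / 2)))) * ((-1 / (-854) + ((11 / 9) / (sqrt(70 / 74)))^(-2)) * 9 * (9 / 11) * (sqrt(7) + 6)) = 370784299455 * sqrt(7) / 1598163644 + 1112352898365 / 799081822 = 2005.87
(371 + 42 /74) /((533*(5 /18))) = 247464 /98605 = 2.51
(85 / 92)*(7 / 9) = 595 / 828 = 0.72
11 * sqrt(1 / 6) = 11 * sqrt(6) / 6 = 4.49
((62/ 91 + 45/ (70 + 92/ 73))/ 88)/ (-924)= -23017/ 1425616192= -0.00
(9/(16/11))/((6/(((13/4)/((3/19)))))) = 2717/128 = 21.23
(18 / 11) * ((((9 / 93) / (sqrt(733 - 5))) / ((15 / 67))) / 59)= 0.00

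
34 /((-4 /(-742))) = 6307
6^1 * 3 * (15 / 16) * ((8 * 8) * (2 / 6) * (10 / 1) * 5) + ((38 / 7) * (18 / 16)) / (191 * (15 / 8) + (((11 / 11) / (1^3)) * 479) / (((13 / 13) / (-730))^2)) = 257301533790342 / 14294529655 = 18000.00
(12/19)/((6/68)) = 136/19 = 7.16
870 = 870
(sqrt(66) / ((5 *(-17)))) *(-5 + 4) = sqrt(66) / 85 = 0.10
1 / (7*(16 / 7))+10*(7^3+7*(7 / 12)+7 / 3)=167723 / 48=3494.23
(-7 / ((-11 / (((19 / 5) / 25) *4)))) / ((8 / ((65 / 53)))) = 1729 / 29150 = 0.06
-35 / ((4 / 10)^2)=-875 / 4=-218.75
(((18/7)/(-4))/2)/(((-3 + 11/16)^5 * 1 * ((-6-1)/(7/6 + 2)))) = -7471104/3397853893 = -0.00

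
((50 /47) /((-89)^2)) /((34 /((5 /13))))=125 /82275427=0.00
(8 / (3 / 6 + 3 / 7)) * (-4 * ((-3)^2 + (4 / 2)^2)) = -448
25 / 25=1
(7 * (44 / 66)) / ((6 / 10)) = 70 / 9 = 7.78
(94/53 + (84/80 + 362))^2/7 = 149546944369/7865200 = 19013.75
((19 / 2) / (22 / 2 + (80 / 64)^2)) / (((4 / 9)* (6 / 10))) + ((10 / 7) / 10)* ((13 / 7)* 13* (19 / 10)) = 308237 / 32830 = 9.39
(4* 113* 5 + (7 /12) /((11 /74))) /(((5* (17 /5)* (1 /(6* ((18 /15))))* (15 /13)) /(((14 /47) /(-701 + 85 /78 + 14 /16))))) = -2424173856 /6845971825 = -0.35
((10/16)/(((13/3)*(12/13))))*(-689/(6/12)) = -215.31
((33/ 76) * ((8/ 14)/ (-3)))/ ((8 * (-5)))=11/ 5320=0.00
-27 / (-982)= 27 / 982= 0.03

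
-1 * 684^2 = -467856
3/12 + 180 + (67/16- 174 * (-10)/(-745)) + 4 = 186.10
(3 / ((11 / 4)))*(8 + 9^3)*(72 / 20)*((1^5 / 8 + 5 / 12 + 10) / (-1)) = -152559 / 5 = -30511.80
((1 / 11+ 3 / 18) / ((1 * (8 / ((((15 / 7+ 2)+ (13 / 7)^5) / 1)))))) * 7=1249279 / 211288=5.91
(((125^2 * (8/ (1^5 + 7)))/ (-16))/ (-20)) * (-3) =-9375/ 64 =-146.48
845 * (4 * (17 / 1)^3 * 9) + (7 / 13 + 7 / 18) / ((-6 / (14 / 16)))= 1678661261201 / 11232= 149453459.86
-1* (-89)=89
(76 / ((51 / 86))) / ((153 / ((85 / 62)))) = 16340 / 14229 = 1.15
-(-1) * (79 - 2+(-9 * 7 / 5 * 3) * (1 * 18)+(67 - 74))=-3052 / 5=-610.40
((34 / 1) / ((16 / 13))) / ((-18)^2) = 221 / 2592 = 0.09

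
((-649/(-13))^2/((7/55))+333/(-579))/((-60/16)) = -17883669208/3424785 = -5221.84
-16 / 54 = -8 / 27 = -0.30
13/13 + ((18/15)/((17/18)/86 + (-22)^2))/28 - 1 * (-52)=1389859217/26223715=53.00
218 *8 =1744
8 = 8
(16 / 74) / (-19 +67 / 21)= -42 / 3071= -0.01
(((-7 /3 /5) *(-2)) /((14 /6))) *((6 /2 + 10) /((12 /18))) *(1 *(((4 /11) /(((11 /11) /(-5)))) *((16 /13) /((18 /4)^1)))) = -3.88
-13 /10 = -1.30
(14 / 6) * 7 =49 / 3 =16.33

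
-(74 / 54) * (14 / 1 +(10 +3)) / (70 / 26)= -13.74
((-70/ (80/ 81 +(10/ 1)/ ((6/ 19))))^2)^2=1653682833936/ 78310985281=21.12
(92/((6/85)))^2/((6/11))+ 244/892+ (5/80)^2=4800219218053/1541376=3114242.87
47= 47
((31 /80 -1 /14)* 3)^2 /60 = 93987 /6272000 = 0.01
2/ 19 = 0.11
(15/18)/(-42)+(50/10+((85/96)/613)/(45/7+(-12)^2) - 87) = -82.02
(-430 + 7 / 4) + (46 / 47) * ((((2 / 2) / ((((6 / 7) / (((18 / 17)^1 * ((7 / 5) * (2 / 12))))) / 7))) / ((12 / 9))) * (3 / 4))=-427.14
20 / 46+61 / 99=2393 / 2277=1.05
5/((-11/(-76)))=380/11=34.55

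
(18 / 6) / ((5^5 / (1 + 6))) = 21 / 3125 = 0.01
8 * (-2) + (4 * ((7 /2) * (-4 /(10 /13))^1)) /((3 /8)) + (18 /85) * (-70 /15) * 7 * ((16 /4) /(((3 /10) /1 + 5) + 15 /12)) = -7160624 /33405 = -214.36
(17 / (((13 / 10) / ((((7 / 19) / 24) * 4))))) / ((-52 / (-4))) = 595 / 9633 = 0.06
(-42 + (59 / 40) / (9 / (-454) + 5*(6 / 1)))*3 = -11419847 / 90740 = -125.85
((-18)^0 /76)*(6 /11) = 3 /418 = 0.01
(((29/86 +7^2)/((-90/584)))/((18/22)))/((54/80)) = -54514064/94041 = -579.68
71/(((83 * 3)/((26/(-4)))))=-923/498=-1.85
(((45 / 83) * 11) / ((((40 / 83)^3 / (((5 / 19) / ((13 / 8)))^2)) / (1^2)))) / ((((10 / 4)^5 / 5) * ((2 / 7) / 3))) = 28644462 / 38130625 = 0.75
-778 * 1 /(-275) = 778 /275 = 2.83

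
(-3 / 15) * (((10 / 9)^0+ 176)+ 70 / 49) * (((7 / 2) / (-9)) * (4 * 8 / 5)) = 19984 / 225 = 88.82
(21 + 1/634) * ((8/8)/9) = 13315/5706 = 2.33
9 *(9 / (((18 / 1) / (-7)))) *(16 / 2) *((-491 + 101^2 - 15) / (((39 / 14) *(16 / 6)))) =-4275495 / 13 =-328884.23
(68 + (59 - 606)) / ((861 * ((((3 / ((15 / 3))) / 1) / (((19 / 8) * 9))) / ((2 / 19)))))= -2.09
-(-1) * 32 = 32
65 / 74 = 0.88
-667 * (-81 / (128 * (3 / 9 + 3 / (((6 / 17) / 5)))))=162081 / 16448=9.85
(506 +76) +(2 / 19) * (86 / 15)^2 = 585.46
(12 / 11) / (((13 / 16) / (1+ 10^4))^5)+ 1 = 1258920471441703541162267135 / 4084223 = 308239895677024379217.85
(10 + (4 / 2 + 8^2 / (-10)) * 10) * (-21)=714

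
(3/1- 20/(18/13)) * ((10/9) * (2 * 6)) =-4120/27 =-152.59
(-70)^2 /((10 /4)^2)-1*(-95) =879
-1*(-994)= 994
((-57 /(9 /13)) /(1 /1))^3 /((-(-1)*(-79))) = 15069223 /2133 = 7064.80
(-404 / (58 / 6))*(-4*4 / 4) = 4848 / 29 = 167.17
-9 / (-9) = 1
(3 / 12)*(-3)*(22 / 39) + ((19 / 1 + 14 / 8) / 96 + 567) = 566.79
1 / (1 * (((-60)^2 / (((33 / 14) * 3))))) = 11 / 5600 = 0.00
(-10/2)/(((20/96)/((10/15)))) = -16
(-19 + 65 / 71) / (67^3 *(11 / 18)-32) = -23112 / 234855007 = -0.00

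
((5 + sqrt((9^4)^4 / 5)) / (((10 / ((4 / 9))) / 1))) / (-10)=-4782969 * sqrt(5) / 125 -1 / 45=-85560.37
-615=-615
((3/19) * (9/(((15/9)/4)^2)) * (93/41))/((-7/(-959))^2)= 6786570096/19475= 348476.00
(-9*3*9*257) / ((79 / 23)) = -1436373 / 79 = -18181.94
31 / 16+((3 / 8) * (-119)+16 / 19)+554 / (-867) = -11197523 / 263568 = -42.48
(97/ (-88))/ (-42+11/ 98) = 0.03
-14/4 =-7/2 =-3.50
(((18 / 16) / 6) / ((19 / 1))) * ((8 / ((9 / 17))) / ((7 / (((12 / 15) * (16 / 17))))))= 32 / 1995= 0.02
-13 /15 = -0.87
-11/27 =-0.41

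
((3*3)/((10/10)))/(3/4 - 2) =-36/5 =-7.20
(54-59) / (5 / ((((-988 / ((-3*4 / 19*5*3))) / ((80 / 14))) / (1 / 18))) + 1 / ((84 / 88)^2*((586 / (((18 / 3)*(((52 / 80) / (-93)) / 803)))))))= -34306888154175 / 104431121401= -328.51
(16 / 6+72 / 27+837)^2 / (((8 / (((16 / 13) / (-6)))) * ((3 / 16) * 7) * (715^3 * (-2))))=7297976 / 384898746375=0.00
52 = 52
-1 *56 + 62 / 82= -2265 / 41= -55.24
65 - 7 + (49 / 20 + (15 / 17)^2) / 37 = 12422541 / 213860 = 58.09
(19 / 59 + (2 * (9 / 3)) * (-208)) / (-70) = 73613 / 4130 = 17.82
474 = 474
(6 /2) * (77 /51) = 77 /17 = 4.53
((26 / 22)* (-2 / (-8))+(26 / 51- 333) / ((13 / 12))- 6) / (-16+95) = -3039903 / 768196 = -3.96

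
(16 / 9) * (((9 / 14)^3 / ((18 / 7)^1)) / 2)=0.09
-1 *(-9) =9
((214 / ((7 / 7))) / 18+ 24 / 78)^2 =2036329 / 13689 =148.76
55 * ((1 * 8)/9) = 440/9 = 48.89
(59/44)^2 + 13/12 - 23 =-20.12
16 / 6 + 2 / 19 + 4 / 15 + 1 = 1151 / 285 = 4.04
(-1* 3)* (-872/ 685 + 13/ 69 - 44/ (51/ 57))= 40385011/ 267835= 150.78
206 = 206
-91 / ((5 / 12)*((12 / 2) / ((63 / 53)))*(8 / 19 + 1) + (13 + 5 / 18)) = -108927 / 19471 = -5.59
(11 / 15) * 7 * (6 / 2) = 77 / 5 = 15.40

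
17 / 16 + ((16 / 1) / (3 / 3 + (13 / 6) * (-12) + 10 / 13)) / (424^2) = 15042143 / 14157360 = 1.06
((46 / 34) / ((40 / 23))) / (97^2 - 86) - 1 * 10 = -63395871 / 6339640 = -10.00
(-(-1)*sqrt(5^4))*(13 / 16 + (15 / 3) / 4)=825 / 16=51.56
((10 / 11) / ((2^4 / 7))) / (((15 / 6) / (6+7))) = 91 / 44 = 2.07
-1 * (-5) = 5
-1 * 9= -9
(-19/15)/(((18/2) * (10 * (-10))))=19/13500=0.00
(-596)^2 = 355216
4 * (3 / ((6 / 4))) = 8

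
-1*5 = -5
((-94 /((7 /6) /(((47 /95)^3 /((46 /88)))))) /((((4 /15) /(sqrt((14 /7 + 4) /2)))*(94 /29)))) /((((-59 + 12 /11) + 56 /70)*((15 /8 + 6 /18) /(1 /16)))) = 1092944721*sqrt(3) /102131093015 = 0.02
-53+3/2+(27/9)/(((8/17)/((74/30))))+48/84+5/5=-9577/280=-34.20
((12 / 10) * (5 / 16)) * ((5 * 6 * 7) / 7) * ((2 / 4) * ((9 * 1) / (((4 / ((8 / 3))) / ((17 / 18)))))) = 255 / 8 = 31.88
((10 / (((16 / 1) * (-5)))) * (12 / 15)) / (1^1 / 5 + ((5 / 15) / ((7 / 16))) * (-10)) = 0.01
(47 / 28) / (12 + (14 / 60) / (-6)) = 2115 / 15071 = 0.14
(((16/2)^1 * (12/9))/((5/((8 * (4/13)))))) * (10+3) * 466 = 31812.27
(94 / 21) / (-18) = -47 / 189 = -0.25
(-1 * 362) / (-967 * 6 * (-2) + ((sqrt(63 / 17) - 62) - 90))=-10067944 / 318503015 + 1086 * sqrt(119) / 2229521105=-0.03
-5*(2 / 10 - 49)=244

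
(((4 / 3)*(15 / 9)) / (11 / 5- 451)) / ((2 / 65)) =-1625 / 10098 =-0.16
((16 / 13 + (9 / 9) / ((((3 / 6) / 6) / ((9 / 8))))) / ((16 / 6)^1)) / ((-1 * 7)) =-1149 / 1456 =-0.79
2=2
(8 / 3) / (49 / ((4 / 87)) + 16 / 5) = 160 / 64137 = 0.00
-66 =-66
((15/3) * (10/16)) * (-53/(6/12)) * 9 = -11925/4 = -2981.25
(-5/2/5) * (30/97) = -15/97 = -0.15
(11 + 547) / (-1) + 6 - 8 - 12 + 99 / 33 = -569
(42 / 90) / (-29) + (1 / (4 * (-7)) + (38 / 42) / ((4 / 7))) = 3109 / 2030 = 1.53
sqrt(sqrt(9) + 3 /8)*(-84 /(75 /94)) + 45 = 45 - 1974*sqrt(6) /25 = -148.41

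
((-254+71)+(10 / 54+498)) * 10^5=851000000 / 27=31518518.52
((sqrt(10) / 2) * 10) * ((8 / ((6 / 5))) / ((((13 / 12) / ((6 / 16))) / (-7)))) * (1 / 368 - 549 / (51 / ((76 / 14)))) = 191921475 * sqrt(10) / 40664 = 14924.97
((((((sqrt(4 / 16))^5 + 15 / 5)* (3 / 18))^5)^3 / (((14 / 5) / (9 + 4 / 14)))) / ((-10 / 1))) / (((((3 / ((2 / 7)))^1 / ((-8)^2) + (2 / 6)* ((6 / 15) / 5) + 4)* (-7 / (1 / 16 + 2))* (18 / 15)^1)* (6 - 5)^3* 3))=56596825029100551377617788441749375 / 245116969347553417233860624399042183430144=0.00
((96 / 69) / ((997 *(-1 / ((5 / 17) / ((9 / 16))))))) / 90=-256 / 31575987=-0.00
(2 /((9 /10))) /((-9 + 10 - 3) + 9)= 20 /63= 0.32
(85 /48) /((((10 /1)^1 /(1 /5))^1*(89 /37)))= 629 /42720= 0.01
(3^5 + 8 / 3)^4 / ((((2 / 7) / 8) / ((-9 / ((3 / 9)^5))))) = -223044617296116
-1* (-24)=24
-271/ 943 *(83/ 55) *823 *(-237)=84590.42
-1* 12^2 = -144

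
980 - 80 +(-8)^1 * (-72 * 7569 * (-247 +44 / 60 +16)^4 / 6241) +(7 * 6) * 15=7660644396206451994 / 3900625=1963953057832.13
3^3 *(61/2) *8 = 6588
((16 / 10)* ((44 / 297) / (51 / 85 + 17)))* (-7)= -28 / 297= -0.09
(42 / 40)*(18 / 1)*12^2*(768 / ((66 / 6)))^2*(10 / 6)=2675441664 / 121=22111088.13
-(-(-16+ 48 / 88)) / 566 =-85 / 3113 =-0.03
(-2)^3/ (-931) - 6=-5578/ 931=-5.99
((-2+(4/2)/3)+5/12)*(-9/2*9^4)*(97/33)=636417/8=79552.12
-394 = -394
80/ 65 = 16/ 13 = 1.23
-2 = -2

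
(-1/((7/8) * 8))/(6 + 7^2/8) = -8/679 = -0.01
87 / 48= 29 / 16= 1.81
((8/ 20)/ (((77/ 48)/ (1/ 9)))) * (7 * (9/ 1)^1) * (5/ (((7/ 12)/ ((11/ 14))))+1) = 36384/ 2695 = 13.50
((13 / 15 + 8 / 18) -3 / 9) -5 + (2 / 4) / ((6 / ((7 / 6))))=-157 / 40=-3.92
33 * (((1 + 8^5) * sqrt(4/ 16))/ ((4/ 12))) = 3244131/ 2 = 1622065.50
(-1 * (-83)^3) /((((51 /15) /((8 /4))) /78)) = 445993860 /17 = 26234932.94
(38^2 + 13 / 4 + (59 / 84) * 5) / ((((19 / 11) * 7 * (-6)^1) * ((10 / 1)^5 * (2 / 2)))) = -0.00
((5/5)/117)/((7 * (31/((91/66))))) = 1/18414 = 0.00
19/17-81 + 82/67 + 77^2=6663539/1139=5850.34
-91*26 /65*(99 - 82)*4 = -12376 /5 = -2475.20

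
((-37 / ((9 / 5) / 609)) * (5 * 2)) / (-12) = 187775 / 18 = 10431.94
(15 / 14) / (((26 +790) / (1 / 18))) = 5 / 68544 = 0.00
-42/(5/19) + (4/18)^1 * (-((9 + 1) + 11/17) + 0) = -123904/765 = -161.97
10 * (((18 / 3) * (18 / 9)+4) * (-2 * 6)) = -1920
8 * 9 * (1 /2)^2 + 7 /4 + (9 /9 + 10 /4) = 93 /4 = 23.25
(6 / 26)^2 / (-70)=-9 / 11830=-0.00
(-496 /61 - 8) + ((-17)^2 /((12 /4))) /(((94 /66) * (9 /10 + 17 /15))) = 49122 /2867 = 17.13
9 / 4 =2.25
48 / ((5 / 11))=528 / 5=105.60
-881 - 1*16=-897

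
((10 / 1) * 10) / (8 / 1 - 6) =50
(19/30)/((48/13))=247/1440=0.17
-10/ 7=-1.43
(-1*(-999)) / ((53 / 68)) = 67932 / 53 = 1281.74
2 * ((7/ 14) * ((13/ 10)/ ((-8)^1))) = -13/ 80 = -0.16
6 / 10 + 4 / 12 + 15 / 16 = 449 / 240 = 1.87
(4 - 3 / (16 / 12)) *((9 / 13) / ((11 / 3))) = 189 / 572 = 0.33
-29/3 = -9.67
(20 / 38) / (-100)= -1 / 190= -0.01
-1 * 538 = -538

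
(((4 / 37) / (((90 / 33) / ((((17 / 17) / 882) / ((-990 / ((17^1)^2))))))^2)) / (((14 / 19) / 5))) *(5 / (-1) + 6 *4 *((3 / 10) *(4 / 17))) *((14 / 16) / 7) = -26230507 / 5875224334560000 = -0.00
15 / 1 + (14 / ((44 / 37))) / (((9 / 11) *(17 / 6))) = 1024 / 51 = 20.08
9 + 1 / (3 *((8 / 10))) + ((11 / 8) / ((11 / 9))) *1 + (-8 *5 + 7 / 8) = -343 / 12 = -28.58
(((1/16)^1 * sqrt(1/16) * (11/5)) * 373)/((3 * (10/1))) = 0.43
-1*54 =-54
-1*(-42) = 42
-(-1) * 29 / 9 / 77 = 29 / 693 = 0.04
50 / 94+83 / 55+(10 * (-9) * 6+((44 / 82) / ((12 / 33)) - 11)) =-116050053 / 211970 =-547.48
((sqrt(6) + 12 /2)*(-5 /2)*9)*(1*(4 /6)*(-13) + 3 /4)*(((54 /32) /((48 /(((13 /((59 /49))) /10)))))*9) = 14705145*sqrt(6) /241664 + 44115435 /120832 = 514.15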